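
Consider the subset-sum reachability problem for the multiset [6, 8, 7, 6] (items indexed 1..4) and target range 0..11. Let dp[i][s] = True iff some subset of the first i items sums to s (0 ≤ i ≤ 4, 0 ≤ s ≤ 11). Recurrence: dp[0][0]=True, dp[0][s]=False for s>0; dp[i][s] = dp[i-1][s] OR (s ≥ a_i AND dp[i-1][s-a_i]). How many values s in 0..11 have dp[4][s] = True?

i\s   0   1   2   3   4   5   6   7   8   9  10  11
  0   T   F   F   F   F   F   F   F   F   F   F   F
  1   T   F   F   F   F   F   T   F   F   F   F   F
  2   T   F   F   F   F   F   T   F   T   F   F   F
  3   T   F   F   F   F   F   T   T   T   F   F   F
  4   T   F   F   F   F   F   T   T   T   F   F   F

4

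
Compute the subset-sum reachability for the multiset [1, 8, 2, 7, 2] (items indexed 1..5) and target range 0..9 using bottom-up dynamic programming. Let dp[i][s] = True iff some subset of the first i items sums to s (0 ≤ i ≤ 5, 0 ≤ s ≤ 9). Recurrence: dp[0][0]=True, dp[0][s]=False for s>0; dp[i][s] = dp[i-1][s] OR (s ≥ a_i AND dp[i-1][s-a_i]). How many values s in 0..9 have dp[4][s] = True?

7

i\s   0   1   2   3   4   5   6   7   8   9
  0   T   F   F   F   F   F   F   F   F   F
  1   T   T   F   F   F   F   F   F   F   F
  2   T   T   F   F   F   F   F   F   T   T
  3   T   T   T   T   F   F   F   F   T   T
  4   T   T   T   T   F   F   F   T   T   T
  5   T   T   T   T   T   T   F   T   T   T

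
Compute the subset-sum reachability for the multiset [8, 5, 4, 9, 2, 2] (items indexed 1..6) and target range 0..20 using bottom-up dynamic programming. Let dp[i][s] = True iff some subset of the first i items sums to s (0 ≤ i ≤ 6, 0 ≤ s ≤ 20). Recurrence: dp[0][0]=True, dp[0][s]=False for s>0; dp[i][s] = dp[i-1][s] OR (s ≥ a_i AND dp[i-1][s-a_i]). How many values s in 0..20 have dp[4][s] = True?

10

i\s   0   1   2   3   4   5   6   7   8   9  10  11  12  13  14  15  16  17  18  19  20
  0   T   F   F   F   F   F   F   F   F   F   F   F   F   F   F   F   F   F   F   F   F
  1   T   F   F   F   F   F   F   F   T   F   F   F   F   F   F   F   F   F   F   F   F
  2   T   F   F   F   F   T   F   F   T   F   F   F   F   T   F   F   F   F   F   F   F
  3   T   F   F   F   T   T   F   F   T   T   F   F   T   T   F   F   F   T   F   F   F
  4   T   F   F   F   T   T   F   F   T   T   F   F   T   T   T   F   F   T   T   F   F
  5   T   F   T   F   T   T   T   T   T   T   T   T   T   T   T   T   T   T   T   T   T
  6   T   F   T   F   T   T   T   T   T   T   T   T   T   T   T   T   T   T   T   T   T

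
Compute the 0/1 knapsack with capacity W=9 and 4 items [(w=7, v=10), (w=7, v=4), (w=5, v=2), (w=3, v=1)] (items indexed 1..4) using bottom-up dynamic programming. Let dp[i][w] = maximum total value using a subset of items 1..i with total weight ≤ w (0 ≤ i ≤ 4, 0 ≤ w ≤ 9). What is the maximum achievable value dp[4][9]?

10

i\w   0   1   2   3   4   5   6   7   8   9
  0   0   0   0   0   0   0   0   0   0   0
  1   0   0   0   0   0   0   0  10  10  10
  2   0   0   0   0   0   0   0  10  10  10
  3   0   0   0   0   0   2   2  10  10  10
  4   0   0   0   1   1   2   2  10  10  10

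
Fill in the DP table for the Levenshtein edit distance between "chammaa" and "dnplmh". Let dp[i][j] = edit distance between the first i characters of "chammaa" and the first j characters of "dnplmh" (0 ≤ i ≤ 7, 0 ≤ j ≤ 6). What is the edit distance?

6

   ''  d  n  p  l  m  h
''  0  1  2  3  4  5  6
 c  1  1  2  3  4  5  6
 h  2  2  2  3  4  5  5
 a  3  3  3  3  4  5  6
 m  4  4  4  4  4  4  5
 m  5  5  5  5  5  4  5
 a  6  6  6  6  6  5  5
 a  7  7  7  7  7  6  6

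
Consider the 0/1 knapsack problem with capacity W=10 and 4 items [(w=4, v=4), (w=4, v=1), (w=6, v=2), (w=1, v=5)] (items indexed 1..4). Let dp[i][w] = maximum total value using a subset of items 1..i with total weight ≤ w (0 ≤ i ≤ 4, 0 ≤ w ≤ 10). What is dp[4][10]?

i\w   0   1   2   3   4   5   6   7   8   9  10
  0   0   0   0   0   0   0   0   0   0   0   0
  1   0   0   0   0   4   4   4   4   4   4   4
  2   0   0   0   0   4   4   4   4   5   5   5
  3   0   0   0   0   4   4   4   4   5   5   6
  4   0   5   5   5   5   9   9   9   9  10  10

10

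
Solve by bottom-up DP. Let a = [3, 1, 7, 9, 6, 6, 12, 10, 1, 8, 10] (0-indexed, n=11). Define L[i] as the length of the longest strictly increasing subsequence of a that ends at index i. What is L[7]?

   i    0    1    2    3    4    5    6    7    8    9   10
a[i]    3    1    7    9    6    6   12   10    1    8   10
L[i]    1    1    2    3    2    2    4    4    1    3    4

4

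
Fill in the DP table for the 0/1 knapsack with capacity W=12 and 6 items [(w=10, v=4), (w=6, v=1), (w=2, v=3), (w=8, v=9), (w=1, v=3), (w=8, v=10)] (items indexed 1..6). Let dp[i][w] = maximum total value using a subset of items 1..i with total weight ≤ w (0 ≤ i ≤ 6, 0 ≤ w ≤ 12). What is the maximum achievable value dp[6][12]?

16

i\w   0   1   2   3   4   5   6   7   8   9  10  11  12
  0   0   0   0   0   0   0   0   0   0   0   0   0   0
  1   0   0   0   0   0   0   0   0   0   0   4   4   4
  2   0   0   0   0   0   0   1   1   1   1   4   4   4
  3   0   0   3   3   3   3   3   3   4   4   4   4   7
  4   0   0   3   3   3   3   3   3   9   9  12  12  12
  5   0   3   3   6   6   6   6   6   9  12  12  15  15
  6   0   3   3   6   6   6   6   6  10  13  13  16  16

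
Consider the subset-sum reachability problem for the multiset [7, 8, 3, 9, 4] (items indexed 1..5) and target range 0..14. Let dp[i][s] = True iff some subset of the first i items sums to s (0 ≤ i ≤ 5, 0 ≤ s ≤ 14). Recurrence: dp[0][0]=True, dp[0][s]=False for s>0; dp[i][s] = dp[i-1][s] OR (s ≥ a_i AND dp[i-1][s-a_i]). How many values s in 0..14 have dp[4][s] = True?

8

i\s   0   1   2   3   4   5   6   7   8   9  10  11  12  13  14
  0   T   F   F   F   F   F   F   F   F   F   F   F   F   F   F
  1   T   F   F   F   F   F   F   T   F   F   F   F   F   F   F
  2   T   F   F   F   F   F   F   T   T   F   F   F   F   F   F
  3   T   F   F   T   F   F   F   T   T   F   T   T   F   F   F
  4   T   F   F   T   F   F   F   T   T   T   T   T   T   F   F
  5   T   F   F   T   T   F   F   T   T   T   T   T   T   T   T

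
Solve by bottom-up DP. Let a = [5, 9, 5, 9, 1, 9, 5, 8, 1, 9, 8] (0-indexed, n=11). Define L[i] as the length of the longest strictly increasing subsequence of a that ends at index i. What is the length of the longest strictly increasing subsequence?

4

   i    0    1    2    3    4    5    6    7    8    9   10
a[i]    5    9    5    9    1    9    5    8    1    9    8
L[i]    1    2    1    2    1    2    2    3    1    4    3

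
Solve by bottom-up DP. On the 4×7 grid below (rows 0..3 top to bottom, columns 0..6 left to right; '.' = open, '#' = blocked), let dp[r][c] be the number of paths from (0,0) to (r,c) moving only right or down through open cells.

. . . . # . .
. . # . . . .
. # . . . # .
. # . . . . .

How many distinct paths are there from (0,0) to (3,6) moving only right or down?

4

r\c   0   1   2   3   4   5   6
  0   1   1   1   1   0   0   0
  1   1   2   0   1   1   1   1
  2   1   0   0   1   2   0   1
  3   1   0   0   1   3   3   4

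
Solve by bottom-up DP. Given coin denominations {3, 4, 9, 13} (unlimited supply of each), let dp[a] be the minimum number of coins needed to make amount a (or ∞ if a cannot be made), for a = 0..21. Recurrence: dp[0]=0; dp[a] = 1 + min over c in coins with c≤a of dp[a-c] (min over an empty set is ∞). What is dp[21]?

 a  0  1  2  3  4  5  6  7  8  9 10 11 12 13 14 15 16 17 18 19 20 21
dp  0  -  -  1  1  -  2  2  2  1  3  3  2  1  4  3  2  2  2  3  3  3
(- denotes ∞ / unreachable)

3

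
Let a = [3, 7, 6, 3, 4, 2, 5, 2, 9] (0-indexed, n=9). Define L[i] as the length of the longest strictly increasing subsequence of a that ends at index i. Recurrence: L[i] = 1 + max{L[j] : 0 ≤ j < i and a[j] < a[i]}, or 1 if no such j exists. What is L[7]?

   i    0    1    2    3    4    5    6    7    8
a[i]    3    7    6    3    4    2    5    2    9
L[i]    1    2    2    1    2    1    3    1    4

1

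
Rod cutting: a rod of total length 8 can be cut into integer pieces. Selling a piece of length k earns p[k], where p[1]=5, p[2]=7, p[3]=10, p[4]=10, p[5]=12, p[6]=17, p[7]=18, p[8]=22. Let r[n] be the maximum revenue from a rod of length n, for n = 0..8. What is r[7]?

   n    0    1    2    3    4    5    6    7    8
r[n]    0    5   10   15   20   25   30   35   40

35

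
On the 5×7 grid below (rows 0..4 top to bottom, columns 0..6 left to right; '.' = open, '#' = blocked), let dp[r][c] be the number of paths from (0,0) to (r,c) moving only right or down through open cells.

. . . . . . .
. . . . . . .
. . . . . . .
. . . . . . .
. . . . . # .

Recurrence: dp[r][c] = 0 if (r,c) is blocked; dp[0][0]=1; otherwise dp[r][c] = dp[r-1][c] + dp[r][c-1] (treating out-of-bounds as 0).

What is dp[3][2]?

10

r\c   0   1   2   3   4   5   6
  0   1   1   1   1   1   1   1
  1   1   2   3   4   5   6   7
  2   1   3   6  10  15  21  28
  3   1   4  10  20  35  56  84
  4   1   5  15  35  70   0  84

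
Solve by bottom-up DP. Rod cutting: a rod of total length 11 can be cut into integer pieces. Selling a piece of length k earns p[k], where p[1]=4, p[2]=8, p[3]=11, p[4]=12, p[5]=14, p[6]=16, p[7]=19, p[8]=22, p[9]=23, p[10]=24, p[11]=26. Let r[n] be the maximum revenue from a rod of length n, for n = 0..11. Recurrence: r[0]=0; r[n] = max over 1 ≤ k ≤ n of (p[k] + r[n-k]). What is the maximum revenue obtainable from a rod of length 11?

   n    0    1    2    3    4    5    6    7    8    9   10   11
r[n]    0    4    8   12   16   20   24   28   32   36   40   44

44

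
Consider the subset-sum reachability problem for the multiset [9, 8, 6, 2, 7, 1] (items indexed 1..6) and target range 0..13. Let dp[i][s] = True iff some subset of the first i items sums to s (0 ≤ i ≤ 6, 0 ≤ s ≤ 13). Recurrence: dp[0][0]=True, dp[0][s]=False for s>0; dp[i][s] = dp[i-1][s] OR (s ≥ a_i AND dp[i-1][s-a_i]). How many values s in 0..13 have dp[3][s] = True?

i\s   0   1   2   3   4   5   6   7   8   9  10  11  12  13
  0   T   F   F   F   F   F   F   F   F   F   F   F   F   F
  1   T   F   F   F   F   F   F   F   F   T   F   F   F   F
  2   T   F   F   F   F   F   F   F   T   T   F   F   F   F
  3   T   F   F   F   F   F   T   F   T   T   F   F   F   F
  4   T   F   T   F   F   F   T   F   T   T   T   T   F   F
  5   T   F   T   F   F   F   T   T   T   T   T   T   F   T
  6   T   T   T   T   F   F   T   T   T   T   T   T   T   T

4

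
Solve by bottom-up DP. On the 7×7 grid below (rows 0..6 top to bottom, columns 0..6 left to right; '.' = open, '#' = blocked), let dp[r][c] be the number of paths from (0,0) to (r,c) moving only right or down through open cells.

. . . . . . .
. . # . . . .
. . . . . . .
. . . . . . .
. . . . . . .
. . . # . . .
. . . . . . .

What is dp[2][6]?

r\c   0   1   2   3   4   5   6
  0   1   1   1   1   1   1   1
  1   1   2   0   1   2   3   4
  2   1   3   3   4   6   9  13
  3   1   4   7  11  17  26  39
  4   1   5  12  23  40  66 105
  5   1   6  18   0  40 106 211
  6   1   7  25  25  65 171 382

13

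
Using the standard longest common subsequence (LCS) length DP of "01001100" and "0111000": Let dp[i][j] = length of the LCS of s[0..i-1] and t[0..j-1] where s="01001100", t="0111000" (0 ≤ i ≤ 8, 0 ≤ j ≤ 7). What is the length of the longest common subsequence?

6

   ''  0  1  1  1  0  0  0
''  0  0  0  0  0  0  0  0
 0  0  1  1  1  1  1  1  1
 1  0  1  2  2  2  2  2  2
 0  0  1  2  2  2  3  3  3
 0  0  1  2  2  2  3  4  4
 1  0  1  2  3  3  3  4  4
 1  0  1  2  3  4  4  4  4
 0  0  1  2  3  4  5  5  5
 0  0  1  2  3  4  5  6  6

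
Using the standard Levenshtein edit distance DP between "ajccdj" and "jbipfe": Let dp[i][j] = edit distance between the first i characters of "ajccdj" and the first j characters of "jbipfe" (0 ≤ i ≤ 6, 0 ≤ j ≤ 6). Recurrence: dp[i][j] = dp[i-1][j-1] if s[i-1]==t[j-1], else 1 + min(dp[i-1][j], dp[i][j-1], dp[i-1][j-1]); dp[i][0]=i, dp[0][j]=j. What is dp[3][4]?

4

   ''  j  b  i  p  f  e
''  0  1  2  3  4  5  6
 a  1  1  2  3  4  5  6
 j  2  1  2  3  4  5  6
 c  3  2  2  3  4  5  6
 c  4  3  3  3  4  5  6
 d  5  4  4  4  4  5  6
 j  6  5  5  5  5  5  6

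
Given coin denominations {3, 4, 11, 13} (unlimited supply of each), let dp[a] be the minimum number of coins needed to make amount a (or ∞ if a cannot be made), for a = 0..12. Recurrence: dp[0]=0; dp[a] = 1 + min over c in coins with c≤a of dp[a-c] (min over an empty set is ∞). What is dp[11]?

 a  0  1  2  3  4  5  6  7  8  9 10 11 12
dp  0  -  -  1  1  -  2  2  2  3  3  1  3
(- denotes ∞ / unreachable)

1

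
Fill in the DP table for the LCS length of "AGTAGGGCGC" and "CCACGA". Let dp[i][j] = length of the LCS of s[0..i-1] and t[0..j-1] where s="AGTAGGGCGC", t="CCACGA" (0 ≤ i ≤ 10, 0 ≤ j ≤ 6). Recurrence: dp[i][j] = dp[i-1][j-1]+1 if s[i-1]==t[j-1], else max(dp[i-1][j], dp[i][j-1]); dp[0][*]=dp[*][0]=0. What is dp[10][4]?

   ''  C  C  A  C  G  A
''  0  0  0  0  0  0  0
 A  0  0  0  1  1  1  1
 G  0  0  0  1  1  2  2
 T  0  0  0  1  1  2  2
 A  0  0  0  1  1  2  3
 G  0  0  0  1  1  2  3
 G  0  0  0  1  1  2  3
 G  0  0  0  1  1  2  3
 C  0  1  1  1  2  2  3
 G  0  1  1  1  2  3  3
 C  0  1  2  2  2  3  3

2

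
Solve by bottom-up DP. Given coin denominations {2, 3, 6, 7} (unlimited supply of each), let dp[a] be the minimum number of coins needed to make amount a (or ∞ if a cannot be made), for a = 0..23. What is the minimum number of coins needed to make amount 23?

 a  0  1  2  3  4  5  6  7  8  9 10 11 12 13 14 15 16 17 18 19 20 21 22 23
dp  0  -  1  1  2  2  1  1  2  2  2  3  2  2  2  3  3  3  3  3  3  3  4  4
(- denotes ∞ / unreachable)

4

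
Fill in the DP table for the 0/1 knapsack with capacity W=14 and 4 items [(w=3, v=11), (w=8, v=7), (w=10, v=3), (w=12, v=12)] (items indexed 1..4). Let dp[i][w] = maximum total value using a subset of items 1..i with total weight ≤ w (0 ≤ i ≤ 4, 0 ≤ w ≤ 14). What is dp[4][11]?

18

i\w   0   1   2   3   4   5   6   7   8   9  10  11  12  13  14
  0   0   0   0   0   0   0   0   0   0   0   0   0   0   0   0
  1   0   0   0  11  11  11  11  11  11  11  11  11  11  11  11
  2   0   0   0  11  11  11  11  11  11  11  11  18  18  18  18
  3   0   0   0  11  11  11  11  11  11  11  11  18  18  18  18
  4   0   0   0  11  11  11  11  11  11  11  11  18  18  18  18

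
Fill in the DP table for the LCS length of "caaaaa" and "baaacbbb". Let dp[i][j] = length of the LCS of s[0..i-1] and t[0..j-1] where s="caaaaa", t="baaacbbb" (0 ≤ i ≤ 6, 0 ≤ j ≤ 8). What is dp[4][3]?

   ''  b  a  a  a  c  b  b  b
''  0  0  0  0  0  0  0  0  0
 c  0  0  0  0  0  1  1  1  1
 a  0  0  1  1  1  1  1  1  1
 a  0  0  1  2  2  2  2  2  2
 a  0  0  1  2  3  3  3  3  3
 a  0  0  1  2  3  3  3  3  3
 a  0  0  1  2  3  3  3  3  3

2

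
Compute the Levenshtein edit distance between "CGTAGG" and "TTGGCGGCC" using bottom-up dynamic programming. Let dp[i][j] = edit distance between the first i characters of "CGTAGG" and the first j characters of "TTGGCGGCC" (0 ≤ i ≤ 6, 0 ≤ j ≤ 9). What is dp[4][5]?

4

   ''  T  T  G  G  C  G  G  C  C
''  0  1  2  3  4  5  6  7  8  9
 C  1  1  2  3  4  4  5  6  7  8
 G  2  2  2  2  3  4  4  5  6  7
 T  3  2  2  3  3  4  5  5  6  7
 A  4  3  3  3  4  4  5  6  6  7
 G  5  4  4  3  3  4  4  5  6  7
 G  6  5  5  4  3  4  4  4  5  6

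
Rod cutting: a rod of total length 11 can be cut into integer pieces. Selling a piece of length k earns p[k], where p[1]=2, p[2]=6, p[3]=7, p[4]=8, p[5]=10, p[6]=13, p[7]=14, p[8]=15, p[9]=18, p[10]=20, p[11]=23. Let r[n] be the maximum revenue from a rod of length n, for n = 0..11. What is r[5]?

14

   n    0    1    2    3    4    5    6    7    8    9   10   11
r[n]    0    2    6    8   12   14   18   20   24   26   30   32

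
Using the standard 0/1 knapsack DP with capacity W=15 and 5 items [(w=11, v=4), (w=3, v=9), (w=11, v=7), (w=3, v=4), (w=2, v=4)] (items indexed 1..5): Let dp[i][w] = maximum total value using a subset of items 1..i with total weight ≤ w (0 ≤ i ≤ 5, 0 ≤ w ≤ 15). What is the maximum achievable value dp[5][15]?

i\w   0   1   2   3   4   5   6   7   8   9  10  11  12  13  14  15
  0   0   0   0   0   0   0   0   0   0   0   0   0   0   0   0   0
  1   0   0   0   0   0   0   0   0   0   0   0   4   4   4   4   4
  2   0   0   0   9   9   9   9   9   9   9   9   9   9   9  13  13
  3   0   0   0   9   9   9   9   9   9   9   9   9   9   9  16  16
  4   0   0   0   9   9   9  13  13  13  13  13  13  13  13  16  16
  5   0   0   4   9   9  13  13  13  17  17  17  17  17  17  17  17

17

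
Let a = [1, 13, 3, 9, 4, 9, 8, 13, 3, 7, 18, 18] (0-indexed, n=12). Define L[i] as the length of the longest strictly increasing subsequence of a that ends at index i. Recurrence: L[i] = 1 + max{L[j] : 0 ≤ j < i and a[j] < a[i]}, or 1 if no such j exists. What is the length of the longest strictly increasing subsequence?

   i    0    1    2    3    4    5    6    7    8    9   10   11
a[i]    1   13    3    9    4    9    8   13    3    7   18   18
L[i]    1    2    2    3    3    4    4    5    2    4    6    6

6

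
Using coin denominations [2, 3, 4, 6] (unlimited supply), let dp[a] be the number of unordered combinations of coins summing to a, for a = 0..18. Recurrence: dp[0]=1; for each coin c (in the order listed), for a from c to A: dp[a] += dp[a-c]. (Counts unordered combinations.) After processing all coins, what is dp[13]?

7

after  coin     0     1     2     3     4     5     6     7     8     9    10    11    12    13    14    15    16    17    18
          2     1     0     1     0     1     0     1     0     1     0     1     0     1     0     1     0     1     0     1
          3     1     0     1     1     1     1     2     1     2     2     2     2     3     2     3     3     3     3     4
          4     1     0     1     1     2     1     3     2     4     3     5     4     7     5     8     7    10     8    12
          6     1     0     1     1     2     1     4     2     5     4     7     5    11     7    13    11    17    13    23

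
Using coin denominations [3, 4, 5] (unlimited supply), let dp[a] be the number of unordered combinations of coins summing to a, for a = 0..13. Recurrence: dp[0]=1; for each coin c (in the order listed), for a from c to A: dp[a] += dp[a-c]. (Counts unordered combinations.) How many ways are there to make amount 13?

3

after  coin     0     1     2     3     4     5     6     7     8     9    10    11    12    13
          3     1     0     0     1     0     0     1     0     0     1     0     0     1     0
          4     1     0     0     1     1     0     1     1     1     1     1     1     2     1
          5     1     0     0     1     1     1     1     1     2     2     2     2     3     3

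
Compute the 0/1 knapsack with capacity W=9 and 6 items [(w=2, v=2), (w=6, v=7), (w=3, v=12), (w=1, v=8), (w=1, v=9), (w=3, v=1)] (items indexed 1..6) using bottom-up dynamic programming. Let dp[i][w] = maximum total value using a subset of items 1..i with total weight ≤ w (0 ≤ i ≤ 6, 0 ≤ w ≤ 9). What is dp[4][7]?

22

i\w   0   1   2   3   4   5   6   7   8   9
  0   0   0   0   0   0   0   0   0   0   0
  1   0   0   2   2   2   2   2   2   2   2
  2   0   0   2   2   2   2   7   7   9   9
  3   0   0   2  12  12  14  14  14  14  19
  4   0   8   8  12  20  20  22  22  22  22
  5   0   9  17  17  21  29  29  31  31  31
  6   0   9  17  17  21  29  29  31  31  31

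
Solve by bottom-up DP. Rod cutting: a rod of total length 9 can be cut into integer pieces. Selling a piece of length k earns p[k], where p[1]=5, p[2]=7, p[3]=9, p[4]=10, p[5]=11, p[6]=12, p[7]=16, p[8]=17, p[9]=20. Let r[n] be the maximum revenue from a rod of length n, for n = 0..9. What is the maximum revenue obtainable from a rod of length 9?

   n    0    1    2    3    4    5    6    7    8    9
r[n]    0    5   10   15   20   25   30   35   40   45

45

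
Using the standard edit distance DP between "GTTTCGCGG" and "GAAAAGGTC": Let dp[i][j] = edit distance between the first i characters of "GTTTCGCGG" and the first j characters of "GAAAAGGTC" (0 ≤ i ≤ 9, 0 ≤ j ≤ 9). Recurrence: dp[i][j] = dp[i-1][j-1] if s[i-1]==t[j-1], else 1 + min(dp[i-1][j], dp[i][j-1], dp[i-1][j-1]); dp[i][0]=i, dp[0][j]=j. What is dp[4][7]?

   ''  G  A  A  A  A  G  G  T  C
''  0  1  2  3  4  5  6  7  8  9
 G  1  0  1  2  3  4  5  6  7  8
 T  2  1  1  2  3  4  5  6  6  7
 T  3  2  2  2  3  4  5  6  6  7
 T  4  3  3  3  3  4  5  6  6  7
 C  5  4  4  4  4  4  5  6  7  6
 G  6  5  5  5  5  5  4  5  6  7
 C  7  6  6  6  6  6  5  5  6  6
 G  8  7  7  7  7  7  6  5  6  7
 G  9  8  8  8  8  8  7  6  6  7

6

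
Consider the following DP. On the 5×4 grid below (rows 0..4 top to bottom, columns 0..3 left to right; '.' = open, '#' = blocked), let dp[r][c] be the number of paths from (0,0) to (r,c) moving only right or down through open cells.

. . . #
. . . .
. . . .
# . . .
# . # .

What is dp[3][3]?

r\c   0   1   2   3
  0   1   1   1   0
  1   1   2   3   3
  2   1   3   6   9
  3   0   3   9  18
  4   0   3   0  18

18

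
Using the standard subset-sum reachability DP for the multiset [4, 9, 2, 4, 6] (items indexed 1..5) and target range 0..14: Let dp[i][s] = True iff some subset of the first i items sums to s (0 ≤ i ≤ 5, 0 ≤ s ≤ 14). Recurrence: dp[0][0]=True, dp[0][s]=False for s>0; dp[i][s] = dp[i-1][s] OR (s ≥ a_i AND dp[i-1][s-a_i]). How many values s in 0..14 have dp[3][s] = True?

7

i\s   0   1   2   3   4   5   6   7   8   9  10  11  12  13  14
  0   T   F   F   F   F   F   F   F   F   F   F   F   F   F   F
  1   T   F   F   F   T   F   F   F   F   F   F   F   F   F   F
  2   T   F   F   F   T   F   F   F   F   T   F   F   F   T   F
  3   T   F   T   F   T   F   T   F   F   T   F   T   F   T   F
  4   T   F   T   F   T   F   T   F   T   T   T   T   F   T   F
  5   T   F   T   F   T   F   T   F   T   T   T   T   T   T   T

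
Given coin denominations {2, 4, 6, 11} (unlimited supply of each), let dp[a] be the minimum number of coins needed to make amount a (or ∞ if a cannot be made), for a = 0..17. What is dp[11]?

 a  0  1  2  3  4  5  6  7  8  9 10 11 12 13 14 15 16 17
dp  0  -  1  -  1  -  1  -  2  -  2  1  2  2  3  2  3  2
(- denotes ∞ / unreachable)

1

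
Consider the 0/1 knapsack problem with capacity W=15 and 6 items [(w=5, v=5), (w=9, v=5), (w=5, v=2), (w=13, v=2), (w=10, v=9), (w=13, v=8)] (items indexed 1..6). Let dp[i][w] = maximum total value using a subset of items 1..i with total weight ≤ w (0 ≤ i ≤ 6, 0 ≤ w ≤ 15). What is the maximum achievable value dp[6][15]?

14

i\w   0   1   2   3   4   5   6   7   8   9  10  11  12  13  14  15
  0   0   0   0   0   0   0   0   0   0   0   0   0   0   0   0   0
  1   0   0   0   0   0   5   5   5   5   5   5   5   5   5   5   5
  2   0   0   0   0   0   5   5   5   5   5   5   5   5   5  10  10
  3   0   0   0   0   0   5   5   5   5   5   7   7   7   7  10  10
  4   0   0   0   0   0   5   5   5   5   5   7   7   7   7  10  10
  5   0   0   0   0   0   5   5   5   5   5   9   9   9   9  10  14
  6   0   0   0   0   0   5   5   5   5   5   9   9   9   9  10  14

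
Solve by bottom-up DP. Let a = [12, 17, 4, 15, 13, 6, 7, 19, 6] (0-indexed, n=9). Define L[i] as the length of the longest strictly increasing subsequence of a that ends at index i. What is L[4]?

   i    0    1    2    3    4    5    6    7    8
a[i]   12   17    4   15   13    6    7   19    6
L[i]    1    2    1    2    2    2    3    4    2

2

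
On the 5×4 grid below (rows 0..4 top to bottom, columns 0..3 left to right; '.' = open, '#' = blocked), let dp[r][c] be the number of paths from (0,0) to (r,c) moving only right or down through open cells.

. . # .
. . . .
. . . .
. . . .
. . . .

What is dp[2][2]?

5

r\c   0   1   2   3
  0   1   1   0   0
  1   1   2   2   2
  2   1   3   5   7
  3   1   4   9  16
  4   1   5  14  30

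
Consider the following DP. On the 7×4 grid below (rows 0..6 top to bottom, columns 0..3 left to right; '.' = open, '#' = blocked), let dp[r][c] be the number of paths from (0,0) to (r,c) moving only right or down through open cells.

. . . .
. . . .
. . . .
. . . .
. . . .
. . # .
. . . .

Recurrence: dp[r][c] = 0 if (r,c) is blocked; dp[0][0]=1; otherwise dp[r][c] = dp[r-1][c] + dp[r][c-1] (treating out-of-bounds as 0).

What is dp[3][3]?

20

r\c   0   1   2   3
  0   1   1   1   1
  1   1   2   3   4
  2   1   3   6  10
  3   1   4  10  20
  4   1   5  15  35
  5   1   6   0  35
  6   1   7   7  42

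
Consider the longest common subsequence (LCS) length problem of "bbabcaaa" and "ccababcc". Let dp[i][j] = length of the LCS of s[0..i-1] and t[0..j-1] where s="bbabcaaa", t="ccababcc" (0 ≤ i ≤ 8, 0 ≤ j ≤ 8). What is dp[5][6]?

3

   ''  c  c  a  b  a  b  c  c
''  0  0  0  0  0  0  0  0  0
 b  0  0  0  0  1  1  1  1  1
 b  0  0  0  0  1  1  2  2  2
 a  0  0  0  1  1  2  2  2  2
 b  0  0  0  1  2  2  3  3  3
 c  0  1  1  1  2  2  3  4  4
 a  0  1  1  2  2  3  3  4  4
 a  0  1  1  2  2  3  3  4  4
 a  0  1  1  2  2  3  3  4  4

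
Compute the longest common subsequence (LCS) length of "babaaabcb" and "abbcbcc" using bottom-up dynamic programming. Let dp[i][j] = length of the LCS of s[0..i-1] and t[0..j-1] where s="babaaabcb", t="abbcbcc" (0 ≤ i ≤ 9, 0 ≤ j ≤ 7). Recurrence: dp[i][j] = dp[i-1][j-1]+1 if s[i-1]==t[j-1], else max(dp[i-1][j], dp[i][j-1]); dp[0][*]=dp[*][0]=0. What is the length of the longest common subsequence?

5

   ''  a  b  b  c  b  c  c
''  0  0  0  0  0  0  0  0
 b  0  0  1  1  1  1  1  1
 a  0  1  1  1  1  1  1  1
 b  0  1  2  2  2  2  2  2
 a  0  1  2  2  2  2  2  2
 a  0  1  2  2  2  2  2  2
 a  0  1  2  2  2  2  2  2
 b  0  1  2  3  3  3  3  3
 c  0  1  2  3  4  4  4  4
 b  0  1  2  3  4  5  5  5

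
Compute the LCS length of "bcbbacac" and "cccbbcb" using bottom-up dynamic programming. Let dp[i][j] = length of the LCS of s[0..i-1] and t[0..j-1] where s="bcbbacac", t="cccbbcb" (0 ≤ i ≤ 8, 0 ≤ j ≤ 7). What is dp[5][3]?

1

   ''  c  c  c  b  b  c  b
''  0  0  0  0  0  0  0  0
 b  0  0  0  0  1  1  1  1
 c  0  1  1  1  1  1  2  2
 b  0  1  1  1  2  2  2  3
 b  0  1  1  1  2  3  3  3
 a  0  1  1  1  2  3  3  3
 c  0  1  2  2  2  3  4  4
 a  0  1  2  2  2  3  4  4
 c  0  1  2  3  3  3  4  4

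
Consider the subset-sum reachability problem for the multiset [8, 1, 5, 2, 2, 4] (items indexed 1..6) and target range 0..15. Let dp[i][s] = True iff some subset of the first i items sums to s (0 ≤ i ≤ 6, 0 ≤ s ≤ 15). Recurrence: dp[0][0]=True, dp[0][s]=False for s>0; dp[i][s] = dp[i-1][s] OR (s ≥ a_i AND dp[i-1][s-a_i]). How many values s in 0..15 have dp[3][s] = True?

i\s   0   1   2   3   4   5   6   7   8   9  10  11  12  13  14  15
  0   T   F   F   F   F   F   F   F   F   F   F   F   F   F   F   F
  1   T   F   F   F   F   F   F   F   T   F   F   F   F   F   F   F
  2   T   T   F   F   F   F   F   F   T   T   F   F   F   F   F   F
  3   T   T   F   F   F   T   T   F   T   T   F   F   F   T   T   F
  4   T   T   T   T   F   T   T   T   T   T   T   T   F   T   T   T
  5   T   T   T   T   T   T   T   T   T   T   T   T   T   T   T   T
  6   T   T   T   T   T   T   T   T   T   T   T   T   T   T   T   T

8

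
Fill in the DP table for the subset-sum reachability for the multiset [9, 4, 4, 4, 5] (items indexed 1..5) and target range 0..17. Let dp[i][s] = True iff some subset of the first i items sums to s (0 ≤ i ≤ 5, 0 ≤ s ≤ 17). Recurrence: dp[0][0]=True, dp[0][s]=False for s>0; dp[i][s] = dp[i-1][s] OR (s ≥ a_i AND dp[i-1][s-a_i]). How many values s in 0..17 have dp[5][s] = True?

i\s   0   1   2   3   4   5   6   7   8   9  10  11  12  13  14  15  16  17
  0   T   F   F   F   F   F   F   F   F   F   F   F   F   F   F   F   F   F
  1   T   F   F   F   F   F   F   F   F   T   F   F   F   F   F   F   F   F
  2   T   F   F   F   T   F   F   F   F   T   F   F   F   T   F   F   F   F
  3   T   F   F   F   T   F   F   F   T   T   F   F   F   T   F   F   F   T
  4   T   F   F   F   T   F   F   F   T   T   F   F   T   T   F   F   F   T
  5   T   F   F   F   T   T   F   F   T   T   F   F   T   T   T   F   F   T

9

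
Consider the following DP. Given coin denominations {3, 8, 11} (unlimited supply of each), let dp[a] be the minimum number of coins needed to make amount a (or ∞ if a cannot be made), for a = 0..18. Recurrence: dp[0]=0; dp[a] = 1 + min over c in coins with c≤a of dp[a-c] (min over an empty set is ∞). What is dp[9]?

 a  0  1  2  3  4  5  6  7  8  9 10 11 12 13 14 15 16 17 18
dp  0  -  -  1  -  -  2  -  1  3  -  1  4  -  2  5  2  3  6
(- denotes ∞ / unreachable)

3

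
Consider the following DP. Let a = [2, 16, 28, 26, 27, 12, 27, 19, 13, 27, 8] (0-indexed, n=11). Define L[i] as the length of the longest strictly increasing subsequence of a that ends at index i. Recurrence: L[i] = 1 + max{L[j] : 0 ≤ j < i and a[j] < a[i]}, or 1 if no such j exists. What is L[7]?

   i    0    1    2    3    4    5    6    7    8    9   10
a[i]    2   16   28   26   27   12   27   19   13   27    8
L[i]    1    2    3    3    4    2    4    3    3    4    2

3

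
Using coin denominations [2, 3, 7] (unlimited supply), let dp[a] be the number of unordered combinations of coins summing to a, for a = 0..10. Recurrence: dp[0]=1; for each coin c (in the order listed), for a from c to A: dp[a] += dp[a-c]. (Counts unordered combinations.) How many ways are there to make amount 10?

3

after  coin     0     1     2     3     4     5     6     7     8     9    10
          2     1     0     1     0     1     0     1     0     1     0     1
          3     1     0     1     1     1     1     2     1     2     2     2
          7     1     0     1     1     1     1     2     2     2     3     3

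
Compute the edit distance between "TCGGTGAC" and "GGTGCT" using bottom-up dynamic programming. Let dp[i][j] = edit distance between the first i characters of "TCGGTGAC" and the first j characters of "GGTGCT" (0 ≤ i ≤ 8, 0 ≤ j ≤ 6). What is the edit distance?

4

   ''  G  G  T  G  C  T
''  0  1  2  3  4  5  6
 T  1  1  2  2  3  4  5
 C  2  2  2  3  3  3  4
 G  3  2  2  3  3  4  4
 G  4  3  2  3  3  4  5
 T  5  4  3  2  3  4  4
 G  6  5  4  3  2  3  4
 A  7  6  5  4  3  3  4
 C  8  7  6  5  4  3  4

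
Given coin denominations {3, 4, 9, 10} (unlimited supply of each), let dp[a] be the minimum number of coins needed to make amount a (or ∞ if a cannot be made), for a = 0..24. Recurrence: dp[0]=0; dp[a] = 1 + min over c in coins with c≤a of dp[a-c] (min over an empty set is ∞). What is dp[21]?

 a  0  1  2  3  4  5  6  7  8  9 10 11 12 13 14 15 16 17 18 19 20 21 22 23 24
dp  0  -  -  1  1  -  2  2  2  1  1  3  2  2  2  3  3  3  2  2  2  3  3  3  3
(- denotes ∞ / unreachable)

3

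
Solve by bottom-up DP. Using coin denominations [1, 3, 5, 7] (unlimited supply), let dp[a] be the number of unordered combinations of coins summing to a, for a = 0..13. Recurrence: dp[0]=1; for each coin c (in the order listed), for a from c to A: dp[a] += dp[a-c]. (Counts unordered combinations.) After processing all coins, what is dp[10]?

9

after  coin     0     1     2     3     4     5     6     7     8     9    10    11    12    13
          1     1     1     1     1     1     1     1     1     1     1     1     1     1     1
          3     1     1     1     2     2     2     3     3     3     4     4     4     5     5
          5     1     1     1     2     2     3     4     4     5     6     7     8     9    10
          7     1     1     1     2     2     3     4     5     6     7     9    10    12    14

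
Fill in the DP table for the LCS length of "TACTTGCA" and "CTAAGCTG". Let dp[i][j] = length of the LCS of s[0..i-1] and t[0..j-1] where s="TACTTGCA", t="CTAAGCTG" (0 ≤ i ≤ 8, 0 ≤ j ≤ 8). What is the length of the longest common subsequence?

   ''  C  T  A  A  G  C  T  G
''  0  0  0  0  0  0  0  0  0
 T  0  0  1  1  1  1  1  1  1
 A  0  0  1  2  2  2  2  2  2
 C  0  1  1  2  2  2  3  3  3
 T  0  1  2  2  2  2  3  4  4
 T  0  1  2  2  2  2  3  4  4
 G  0  1  2  2  2  3  3  4  5
 C  0  1  2  2  2  3  4  4  5
 A  0  1  2  3  3  3  4  4  5

5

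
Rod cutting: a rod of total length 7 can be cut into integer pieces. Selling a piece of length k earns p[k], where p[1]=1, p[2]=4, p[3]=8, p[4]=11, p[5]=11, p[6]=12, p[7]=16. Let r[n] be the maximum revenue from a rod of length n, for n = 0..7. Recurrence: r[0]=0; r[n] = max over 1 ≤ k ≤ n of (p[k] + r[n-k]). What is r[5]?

12

   n    0    1    2    3    4    5    6    7
r[n]    0    1    4    8   11   12   16   19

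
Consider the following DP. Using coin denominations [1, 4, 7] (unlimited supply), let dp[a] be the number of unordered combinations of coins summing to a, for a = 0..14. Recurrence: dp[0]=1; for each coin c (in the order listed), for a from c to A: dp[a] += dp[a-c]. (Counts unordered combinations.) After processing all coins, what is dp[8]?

4

after  coin     0     1     2     3     4     5     6     7     8     9    10    11    12    13    14
          1     1     1     1     1     1     1     1     1     1     1     1     1     1     1     1
          4     1     1     1     1     2     2     2     2     3     3     3     3     4     4     4
          7     1     1     1     1     2     2     2     3     4     4     4     5     6     6     7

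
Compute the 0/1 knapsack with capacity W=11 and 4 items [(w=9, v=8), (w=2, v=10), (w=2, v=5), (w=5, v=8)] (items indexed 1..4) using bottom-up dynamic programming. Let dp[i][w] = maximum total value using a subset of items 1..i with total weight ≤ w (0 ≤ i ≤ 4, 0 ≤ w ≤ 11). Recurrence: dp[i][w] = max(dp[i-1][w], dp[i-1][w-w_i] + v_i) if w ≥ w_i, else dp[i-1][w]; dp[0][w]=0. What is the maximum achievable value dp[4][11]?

i\w   0   1   2   3   4   5   6   7   8   9  10  11
  0   0   0   0   0   0   0   0   0   0   0   0   0
  1   0   0   0   0   0   0   0   0   0   8   8   8
  2   0   0  10  10  10  10  10  10  10  10  10  18
  3   0   0  10  10  15  15  15  15  15  15  15  18
  4   0   0  10  10  15  15  15  18  18  23  23  23

23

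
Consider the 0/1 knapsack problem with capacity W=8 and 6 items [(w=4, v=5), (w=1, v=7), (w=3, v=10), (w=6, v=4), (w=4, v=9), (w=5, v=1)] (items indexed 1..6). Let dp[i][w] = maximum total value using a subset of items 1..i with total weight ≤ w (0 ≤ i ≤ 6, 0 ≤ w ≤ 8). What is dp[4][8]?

i\w   0   1   2   3   4   5   6   7   8
  0   0   0   0   0   0   0   0   0   0
  1   0   0   0   0   5   5   5   5   5
  2   0   7   7   7   7  12  12  12  12
  3   0   7   7  10  17  17  17  17  22
  4   0   7   7  10  17  17  17  17  22
  5   0   7   7  10  17  17  17  19  26
  6   0   7   7  10  17  17  17  19  26

22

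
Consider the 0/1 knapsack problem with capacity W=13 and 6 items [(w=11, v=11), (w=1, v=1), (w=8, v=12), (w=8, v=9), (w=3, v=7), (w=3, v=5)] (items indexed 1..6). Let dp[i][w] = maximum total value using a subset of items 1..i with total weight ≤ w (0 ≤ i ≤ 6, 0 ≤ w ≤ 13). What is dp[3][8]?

i\w   0   1   2   3   4   5   6   7   8   9  10  11  12  13
  0   0   0   0   0   0   0   0   0   0   0   0   0   0   0
  1   0   0   0   0   0   0   0   0   0   0   0  11  11  11
  2   0   1   1   1   1   1   1   1   1   1   1  11  12  12
  3   0   1   1   1   1   1   1   1  12  13  13  13  13  13
  4   0   1   1   1   1   1   1   1  12  13  13  13  13  13
  5   0   1   1   7   8   8   8   8  12  13  13  19  20  20
  6   0   1   1   7   8   8  12  13  13  13  13  19  20  20

12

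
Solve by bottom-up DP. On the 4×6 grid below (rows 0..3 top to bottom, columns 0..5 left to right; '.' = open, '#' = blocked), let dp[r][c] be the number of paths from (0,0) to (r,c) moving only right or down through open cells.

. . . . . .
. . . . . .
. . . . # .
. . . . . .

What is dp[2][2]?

r\c   0   1   2   3   4   5
  0   1   1   1   1   1   1
  1   1   2   3   4   5   6
  2   1   3   6  10   0   6
  3   1   4  10  20  20  26

6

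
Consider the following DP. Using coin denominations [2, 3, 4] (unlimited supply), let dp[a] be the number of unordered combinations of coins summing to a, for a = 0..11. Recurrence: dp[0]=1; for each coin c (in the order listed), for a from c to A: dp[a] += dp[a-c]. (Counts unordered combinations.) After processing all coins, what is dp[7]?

after  coin     0     1     2     3     4     5     6     7     8     9    10    11
          2     1     0     1     0     1     0     1     0     1     0     1     0
          3     1     0     1     1     1     1     2     1     2     2     2     2
          4     1     0     1     1     2     1     3     2     4     3     5     4

2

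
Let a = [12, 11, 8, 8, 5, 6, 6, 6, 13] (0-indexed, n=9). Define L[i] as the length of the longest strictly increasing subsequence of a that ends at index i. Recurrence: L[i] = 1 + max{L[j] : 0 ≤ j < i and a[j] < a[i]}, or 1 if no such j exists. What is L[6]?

   i    0    1    2    3    4    5    6    7    8
a[i]   12   11    8    8    5    6    6    6   13
L[i]    1    1    1    1    1    2    2    2    3

2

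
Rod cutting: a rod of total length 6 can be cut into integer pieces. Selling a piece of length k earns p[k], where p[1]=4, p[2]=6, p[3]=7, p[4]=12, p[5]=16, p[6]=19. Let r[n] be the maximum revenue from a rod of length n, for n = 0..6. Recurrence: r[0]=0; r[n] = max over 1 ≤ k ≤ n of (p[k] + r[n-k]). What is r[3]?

12

   n    0    1    2    3    4    5    6
r[n]    0    4    8   12   16   20   24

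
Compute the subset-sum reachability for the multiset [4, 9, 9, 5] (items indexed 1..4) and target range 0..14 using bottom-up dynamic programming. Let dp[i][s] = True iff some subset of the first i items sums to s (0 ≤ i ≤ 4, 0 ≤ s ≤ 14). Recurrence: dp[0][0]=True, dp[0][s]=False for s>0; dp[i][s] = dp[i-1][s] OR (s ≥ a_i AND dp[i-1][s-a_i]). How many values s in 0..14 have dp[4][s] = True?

6

i\s   0   1   2   3   4   5   6   7   8   9  10  11  12  13  14
  0   T   F   F   F   F   F   F   F   F   F   F   F   F   F   F
  1   T   F   F   F   T   F   F   F   F   F   F   F   F   F   F
  2   T   F   F   F   T   F   F   F   F   T   F   F   F   T   F
  3   T   F   F   F   T   F   F   F   F   T   F   F   F   T   F
  4   T   F   F   F   T   T   F   F   F   T   F   F   F   T   T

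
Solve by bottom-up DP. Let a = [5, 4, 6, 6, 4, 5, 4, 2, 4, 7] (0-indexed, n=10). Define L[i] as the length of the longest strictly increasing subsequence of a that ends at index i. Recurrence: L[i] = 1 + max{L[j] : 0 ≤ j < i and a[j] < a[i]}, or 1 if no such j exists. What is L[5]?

2

   i    0    1    2    3    4    5    6    7    8    9
a[i]    5    4    6    6    4    5    4    2    4    7
L[i]    1    1    2    2    1    2    1    1    2    3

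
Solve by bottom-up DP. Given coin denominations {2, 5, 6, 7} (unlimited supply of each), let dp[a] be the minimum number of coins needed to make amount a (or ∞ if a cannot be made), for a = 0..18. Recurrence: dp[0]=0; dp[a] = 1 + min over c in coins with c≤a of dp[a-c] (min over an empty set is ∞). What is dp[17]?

3

 a  0  1  2  3  4  5  6  7  8  9 10 11 12 13 14 15 16 17 18
dp  0  -  1  -  2  1  1  1  2  2  2  2  2  2  2  3  3  3  3
(- denotes ∞ / unreachable)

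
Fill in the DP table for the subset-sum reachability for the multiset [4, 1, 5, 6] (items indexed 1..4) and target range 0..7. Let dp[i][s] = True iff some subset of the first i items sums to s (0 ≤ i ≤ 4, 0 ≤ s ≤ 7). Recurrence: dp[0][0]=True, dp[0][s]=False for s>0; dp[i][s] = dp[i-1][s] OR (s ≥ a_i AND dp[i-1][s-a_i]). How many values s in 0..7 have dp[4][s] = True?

6

i\s   0   1   2   3   4   5   6   7
  0   T   F   F   F   F   F   F   F
  1   T   F   F   F   T   F   F   F
  2   T   T   F   F   T   T   F   F
  3   T   T   F   F   T   T   T   F
  4   T   T   F   F   T   T   T   T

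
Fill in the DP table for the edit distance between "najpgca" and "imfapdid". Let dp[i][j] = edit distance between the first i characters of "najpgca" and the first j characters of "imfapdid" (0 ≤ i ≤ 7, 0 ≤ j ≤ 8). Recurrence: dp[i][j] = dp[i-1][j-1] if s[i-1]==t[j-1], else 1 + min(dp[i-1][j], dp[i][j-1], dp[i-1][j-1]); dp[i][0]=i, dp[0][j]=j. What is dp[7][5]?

   ''  i  m  f  a  p  d  i  d
''  0  1  2  3  4  5  6  7  8
 n  1  1  2  3  4  5  6  7  8
 a  2  2  2  3  3  4  5  6  7
 j  3  3  3  3  4  4  5  6  7
 p  4  4  4  4  4  4  5  6  7
 g  5  5  5  5  5  5  5  6  7
 c  6  6  6  6  6  6  6  6  7
 a  7  7  7  7  6  7  7  7  7

7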